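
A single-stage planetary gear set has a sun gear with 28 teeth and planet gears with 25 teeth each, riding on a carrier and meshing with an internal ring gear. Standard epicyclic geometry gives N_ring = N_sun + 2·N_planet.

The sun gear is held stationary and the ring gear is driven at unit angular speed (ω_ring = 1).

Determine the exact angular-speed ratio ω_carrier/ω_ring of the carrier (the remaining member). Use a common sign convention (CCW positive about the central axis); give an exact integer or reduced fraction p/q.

39/53

N_ring = 28 + 2·25 = 78
28(ω_s−ω_c) = −78(ω_r−ω_c),  ω_s=0, ω_r=1
28(0−ω_c) = −78(1−ω_c)  ⇒  106ω_c = 78  ⇒  ω_c = 39/53
ω_c/ω_r = 39/53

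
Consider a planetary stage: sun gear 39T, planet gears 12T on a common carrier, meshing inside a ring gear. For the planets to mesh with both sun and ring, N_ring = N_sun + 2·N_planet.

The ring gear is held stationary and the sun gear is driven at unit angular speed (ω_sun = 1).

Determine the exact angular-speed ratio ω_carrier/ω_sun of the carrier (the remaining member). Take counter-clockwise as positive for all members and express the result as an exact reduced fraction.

N_ring = 39 + 2·12 = 63
39(ω_s−ω_c) = −63(ω_r−ω_c),  ω_r=0, ω_s=1
39(1−ω_c) = −63(0−ω_c)  ⇒  102ω_c = 39  ⇒  ω_c = 13/34
ω_c/ω_s = 13/34

13/34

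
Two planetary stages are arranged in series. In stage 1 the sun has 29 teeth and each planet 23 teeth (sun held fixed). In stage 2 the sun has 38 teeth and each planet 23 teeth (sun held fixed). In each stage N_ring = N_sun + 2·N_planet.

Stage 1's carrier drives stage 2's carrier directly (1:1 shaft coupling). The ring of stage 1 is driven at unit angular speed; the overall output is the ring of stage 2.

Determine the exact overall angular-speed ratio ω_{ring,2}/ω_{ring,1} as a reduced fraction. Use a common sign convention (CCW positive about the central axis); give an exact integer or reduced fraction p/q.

1525/1456

Stage 1: N_ring = 29 + 2·23 = 75
Stage 1: 29(ω_s−ω_c) = −75(ω_r−ω_c),  ω_s=0, ω_r=1
Stage 1: 29(0−ω_c) = −75(1−ω_c)  ⇒  104ω_c = 75  ⇒  ω_c = 75/104
  ⇒ ω_c¹/ω_r¹ = 75/104
Stage 2: N_ring = 38 + 2·23 = 84
Stage 2: 38(ω_s−ω_c) = −84(ω_r−ω_c),  ω_s=0, ω_c=1
Stage 2: ω_r = 1 − (38/84)(0−1) = 61/42
  ⇒ ω_r²/ω_c² = 61/42
Coupling ω_c² = ω_c¹ ⇒ overall = 75/104 × 61/42 = 1525/1456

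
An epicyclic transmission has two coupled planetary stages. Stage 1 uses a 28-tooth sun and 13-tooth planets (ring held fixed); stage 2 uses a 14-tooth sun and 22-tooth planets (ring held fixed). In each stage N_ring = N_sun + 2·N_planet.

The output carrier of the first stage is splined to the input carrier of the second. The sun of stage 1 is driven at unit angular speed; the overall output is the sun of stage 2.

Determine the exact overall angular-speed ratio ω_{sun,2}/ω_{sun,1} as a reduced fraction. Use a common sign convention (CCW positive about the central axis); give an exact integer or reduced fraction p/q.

72/41

Stage 1: N_ring = 28 + 2·13 = 54
Stage 1: 28(ω_s−ω_c) = −54(ω_r−ω_c),  ω_r=0, ω_s=1
Stage 1: 28(1−ω_c) = −54(0−ω_c)  ⇒  82ω_c = 28  ⇒  ω_c = 14/41
  ⇒ ω_c¹/ω_s¹ = 14/41
Stage 2: N_ring = 14 + 2·22 = 58
Stage 2: 14(ω_s−ω_c) = −58(ω_r−ω_c),  ω_r=0, ω_c=1
Stage 2: ω_s = 1 − (58/14)(0−1) = 36/7
  ⇒ ω_s²/ω_c² = 36/7
Coupling ω_c² = ω_c¹ ⇒ overall = 14/41 × 36/7 = 72/41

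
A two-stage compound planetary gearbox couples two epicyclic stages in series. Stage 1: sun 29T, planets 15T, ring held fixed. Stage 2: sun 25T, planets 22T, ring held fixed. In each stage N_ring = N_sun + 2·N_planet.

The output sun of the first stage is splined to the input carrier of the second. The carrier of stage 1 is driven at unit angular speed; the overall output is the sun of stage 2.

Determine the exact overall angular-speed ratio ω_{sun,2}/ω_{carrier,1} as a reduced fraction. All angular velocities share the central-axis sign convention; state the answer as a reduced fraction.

8272/725

Stage 1: N_ring = 29 + 2·15 = 59
Stage 1: 29(ω_s−ω_c) = −59(ω_r−ω_c),  ω_r=0, ω_c=1
Stage 1: ω_s = 1 − (59/29)(0−1) = 88/29
  ⇒ ω_s¹/ω_c¹ = 88/29
Stage 2: N_ring = 25 + 2·22 = 69
Stage 2: 25(ω_s−ω_c) = −69(ω_r−ω_c),  ω_r=0, ω_c=1
Stage 2: ω_s = 1 − (69/25)(0−1) = 94/25
  ⇒ ω_s²/ω_c² = 94/25
Coupling ω_c² = ω_s¹ ⇒ overall = 88/29 × 94/25 = 8272/725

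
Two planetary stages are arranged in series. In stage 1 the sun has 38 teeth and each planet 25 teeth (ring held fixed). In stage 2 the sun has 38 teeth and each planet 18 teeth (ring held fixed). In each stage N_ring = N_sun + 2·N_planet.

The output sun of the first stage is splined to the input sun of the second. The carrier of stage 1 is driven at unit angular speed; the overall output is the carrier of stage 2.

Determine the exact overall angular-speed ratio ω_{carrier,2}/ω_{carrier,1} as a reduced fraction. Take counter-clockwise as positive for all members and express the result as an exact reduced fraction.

Stage 1: N_ring = 38 + 2·25 = 88
Stage 1: 38(ω_s−ω_c) = −88(ω_r−ω_c),  ω_r=0, ω_c=1
Stage 1: ω_s = 1 − (88/38)(0−1) = 63/19
  ⇒ ω_s¹/ω_c¹ = 63/19
Stage 2: N_ring = 38 + 2·18 = 74
Stage 2: 38(ω_s−ω_c) = −74(ω_r−ω_c),  ω_r=0, ω_s=1
Stage 2: 38(1−ω_c) = −74(0−ω_c)  ⇒  112ω_c = 38  ⇒  ω_c = 19/56
  ⇒ ω_c²/ω_s² = 19/56
Coupling ω_s² = ω_s¹ ⇒ overall = 63/19 × 19/56 = 9/8

9/8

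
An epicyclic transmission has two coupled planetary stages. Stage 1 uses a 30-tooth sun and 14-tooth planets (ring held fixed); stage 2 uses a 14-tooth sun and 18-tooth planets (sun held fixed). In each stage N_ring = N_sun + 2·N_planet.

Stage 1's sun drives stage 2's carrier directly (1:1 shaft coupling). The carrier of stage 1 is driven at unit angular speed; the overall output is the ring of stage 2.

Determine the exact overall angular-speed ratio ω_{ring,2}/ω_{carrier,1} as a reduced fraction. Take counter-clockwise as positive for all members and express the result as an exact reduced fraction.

Stage 1: N_ring = 30 + 2·14 = 58
Stage 1: 30(ω_s−ω_c) = −58(ω_r−ω_c),  ω_r=0, ω_c=1
Stage 1: ω_s = 1 − (58/30)(0−1) = 44/15
  ⇒ ω_s¹/ω_c¹ = 44/15
Stage 2: N_ring = 14 + 2·18 = 50
Stage 2: 14(ω_s−ω_c) = −50(ω_r−ω_c),  ω_s=0, ω_c=1
Stage 2: ω_r = 1 − (14/50)(0−1) = 32/25
  ⇒ ω_r²/ω_c² = 32/25
Coupling ω_c² = ω_s¹ ⇒ overall = 44/15 × 32/25 = 1408/375

1408/375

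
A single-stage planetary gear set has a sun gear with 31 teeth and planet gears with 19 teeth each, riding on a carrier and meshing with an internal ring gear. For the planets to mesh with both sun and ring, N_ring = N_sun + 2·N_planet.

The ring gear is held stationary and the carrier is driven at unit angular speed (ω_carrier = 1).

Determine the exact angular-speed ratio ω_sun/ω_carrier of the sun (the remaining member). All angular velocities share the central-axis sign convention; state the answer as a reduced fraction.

100/31

N_ring = 31 + 2·19 = 69
31(ω_s−ω_c) = −69(ω_r−ω_c),  ω_r=0, ω_c=1
ω_s = 1 − (69/31)(0−1) = 100/31
ω_s/ω_c = 100/31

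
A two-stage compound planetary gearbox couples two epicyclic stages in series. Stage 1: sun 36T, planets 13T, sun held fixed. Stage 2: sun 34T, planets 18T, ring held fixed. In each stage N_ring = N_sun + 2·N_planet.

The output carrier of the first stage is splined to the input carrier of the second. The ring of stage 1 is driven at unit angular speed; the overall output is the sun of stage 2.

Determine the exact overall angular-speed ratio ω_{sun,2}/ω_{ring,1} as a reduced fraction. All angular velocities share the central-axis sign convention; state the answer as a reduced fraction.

Stage 1: N_ring = 36 + 2·13 = 62
Stage 1: 36(ω_s−ω_c) = −62(ω_r−ω_c),  ω_s=0, ω_r=1
Stage 1: 36(0−ω_c) = −62(1−ω_c)  ⇒  98ω_c = 62  ⇒  ω_c = 31/49
  ⇒ ω_c¹/ω_r¹ = 31/49
Stage 2: N_ring = 34 + 2·18 = 70
Stage 2: 34(ω_s−ω_c) = −70(ω_r−ω_c),  ω_r=0, ω_c=1
Stage 2: ω_s = 1 − (70/34)(0−1) = 52/17
  ⇒ ω_s²/ω_c² = 52/17
Coupling ω_c² = ω_c¹ ⇒ overall = 31/49 × 52/17 = 1612/833

1612/833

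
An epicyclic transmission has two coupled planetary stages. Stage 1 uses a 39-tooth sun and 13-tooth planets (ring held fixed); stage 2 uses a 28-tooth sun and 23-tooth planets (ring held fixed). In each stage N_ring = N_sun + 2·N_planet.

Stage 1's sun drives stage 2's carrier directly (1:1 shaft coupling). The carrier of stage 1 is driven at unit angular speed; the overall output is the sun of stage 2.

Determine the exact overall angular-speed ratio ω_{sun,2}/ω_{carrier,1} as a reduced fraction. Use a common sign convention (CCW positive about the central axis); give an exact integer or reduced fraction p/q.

68/7

Stage 1: N_ring = 39 + 2·13 = 65
Stage 1: 39(ω_s−ω_c) = −65(ω_r−ω_c),  ω_r=0, ω_c=1
Stage 1: ω_s = 1 − (65/39)(0−1) = 8/3
  ⇒ ω_s¹/ω_c¹ = 8/3
Stage 2: N_ring = 28 + 2·23 = 74
Stage 2: 28(ω_s−ω_c) = −74(ω_r−ω_c),  ω_r=0, ω_c=1
Stage 2: ω_s = 1 − (74/28)(0−1) = 51/14
  ⇒ ω_s²/ω_c² = 51/14
Coupling ω_c² = ω_s¹ ⇒ overall = 8/3 × 51/14 = 68/7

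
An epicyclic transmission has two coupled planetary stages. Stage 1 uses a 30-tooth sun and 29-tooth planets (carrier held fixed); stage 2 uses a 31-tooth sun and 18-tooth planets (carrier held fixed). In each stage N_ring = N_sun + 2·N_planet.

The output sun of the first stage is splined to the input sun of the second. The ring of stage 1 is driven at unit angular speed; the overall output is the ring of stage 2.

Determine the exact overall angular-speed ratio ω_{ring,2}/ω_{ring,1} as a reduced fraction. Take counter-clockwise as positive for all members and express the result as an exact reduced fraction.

Stage 1: N_ring = 30 + 2·29 = 88
Stage 1: 30(ω_s−ω_c) = −88(ω_r−ω_c),  ω_c=0, ω_r=1
Stage 1: ω_s = 0 − (88/30)(1−0) = -44/15
  ⇒ ω_s¹/ω_r¹ = -44/15
Stage 2: N_ring = 31 + 2·18 = 67
Stage 2: 31(ω_s−ω_c) = −67(ω_r−ω_c),  ω_c=0, ω_s=1
Stage 2: ω_r = 0 − (31/67)(1−0) = -31/67
  ⇒ ω_r²/ω_s² = -31/67
Coupling ω_s² = ω_s¹ ⇒ overall = -44/15 × -31/67 = 1364/1005

1364/1005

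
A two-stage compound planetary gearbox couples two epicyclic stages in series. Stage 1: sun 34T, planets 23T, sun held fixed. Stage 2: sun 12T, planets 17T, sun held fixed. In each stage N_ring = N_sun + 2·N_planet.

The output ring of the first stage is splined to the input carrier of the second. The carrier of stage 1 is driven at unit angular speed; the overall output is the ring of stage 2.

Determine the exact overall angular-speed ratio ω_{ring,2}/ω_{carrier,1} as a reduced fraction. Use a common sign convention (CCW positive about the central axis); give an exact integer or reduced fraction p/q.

1653/920

Stage 1: N_ring = 34 + 2·23 = 80
Stage 1: 34(ω_s−ω_c) = −80(ω_r−ω_c),  ω_s=0, ω_c=1
Stage 1: ω_r = 1 − (34/80)(0−1) = 57/40
  ⇒ ω_r¹/ω_c¹ = 57/40
Stage 2: N_ring = 12 + 2·17 = 46
Stage 2: 12(ω_s−ω_c) = −46(ω_r−ω_c),  ω_s=0, ω_c=1
Stage 2: ω_r = 1 − (12/46)(0−1) = 29/23
  ⇒ ω_r²/ω_c² = 29/23
Coupling ω_c² = ω_r¹ ⇒ overall = 57/40 × 29/23 = 1653/920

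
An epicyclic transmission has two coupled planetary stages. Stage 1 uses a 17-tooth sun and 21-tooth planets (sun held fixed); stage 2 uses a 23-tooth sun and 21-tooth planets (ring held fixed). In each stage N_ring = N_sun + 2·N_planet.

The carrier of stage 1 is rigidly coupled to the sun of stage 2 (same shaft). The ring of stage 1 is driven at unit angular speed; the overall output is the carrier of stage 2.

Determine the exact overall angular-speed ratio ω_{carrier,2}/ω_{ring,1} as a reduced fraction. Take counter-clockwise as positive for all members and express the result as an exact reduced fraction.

1357/6688

Stage 1: N_ring = 17 + 2·21 = 59
Stage 1: 17(ω_s−ω_c) = −59(ω_r−ω_c),  ω_s=0, ω_r=1
Stage 1: 17(0−ω_c) = −59(1−ω_c)  ⇒  76ω_c = 59  ⇒  ω_c = 59/76
  ⇒ ω_c¹/ω_r¹ = 59/76
Stage 2: N_ring = 23 + 2·21 = 65
Stage 2: 23(ω_s−ω_c) = −65(ω_r−ω_c),  ω_r=0, ω_s=1
Stage 2: 23(1−ω_c) = −65(0−ω_c)  ⇒  88ω_c = 23  ⇒  ω_c = 23/88
  ⇒ ω_c²/ω_s² = 23/88
Coupling ω_s² = ω_c¹ ⇒ overall = 59/76 × 23/88 = 1357/6688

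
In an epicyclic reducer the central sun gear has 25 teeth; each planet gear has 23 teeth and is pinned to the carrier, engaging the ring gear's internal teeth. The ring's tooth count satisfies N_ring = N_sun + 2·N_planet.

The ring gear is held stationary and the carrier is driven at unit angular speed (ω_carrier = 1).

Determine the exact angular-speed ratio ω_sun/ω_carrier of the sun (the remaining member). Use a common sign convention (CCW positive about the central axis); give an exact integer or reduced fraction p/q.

N_ring = 25 + 2·23 = 71
25(ω_s−ω_c) = −71(ω_r−ω_c),  ω_r=0, ω_c=1
ω_s = 1 − (71/25)(0−1) = 96/25
ω_s/ω_c = 96/25

96/25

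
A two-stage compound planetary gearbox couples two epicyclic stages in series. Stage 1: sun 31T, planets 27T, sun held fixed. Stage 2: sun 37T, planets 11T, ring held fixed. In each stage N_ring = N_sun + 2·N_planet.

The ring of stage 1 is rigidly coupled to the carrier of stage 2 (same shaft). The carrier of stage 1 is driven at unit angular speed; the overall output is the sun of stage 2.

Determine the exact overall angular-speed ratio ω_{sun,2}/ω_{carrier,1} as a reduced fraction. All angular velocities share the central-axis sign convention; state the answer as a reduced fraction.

Stage 1: N_ring = 31 + 2·27 = 85
Stage 1: 31(ω_s−ω_c) = −85(ω_r−ω_c),  ω_s=0, ω_c=1
Stage 1: ω_r = 1 − (31/85)(0−1) = 116/85
  ⇒ ω_r¹/ω_c¹ = 116/85
Stage 2: N_ring = 37 + 2·11 = 59
Stage 2: 37(ω_s−ω_c) = −59(ω_r−ω_c),  ω_r=0, ω_c=1
Stage 2: ω_s = 1 − (59/37)(0−1) = 96/37
  ⇒ ω_s²/ω_c² = 96/37
Coupling ω_c² = ω_r¹ ⇒ overall = 116/85 × 96/37 = 11136/3145

11136/3145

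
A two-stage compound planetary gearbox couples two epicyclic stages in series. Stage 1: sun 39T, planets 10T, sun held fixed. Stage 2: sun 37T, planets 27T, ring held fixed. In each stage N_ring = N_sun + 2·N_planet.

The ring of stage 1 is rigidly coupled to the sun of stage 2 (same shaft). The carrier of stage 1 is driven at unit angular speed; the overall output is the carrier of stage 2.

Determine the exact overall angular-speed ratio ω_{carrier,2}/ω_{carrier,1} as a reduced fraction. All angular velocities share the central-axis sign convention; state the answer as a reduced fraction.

1813/3776

Stage 1: N_ring = 39 + 2·10 = 59
Stage 1: 39(ω_s−ω_c) = −59(ω_r−ω_c),  ω_s=0, ω_c=1
Stage 1: ω_r = 1 − (39/59)(0−1) = 98/59
  ⇒ ω_r¹/ω_c¹ = 98/59
Stage 2: N_ring = 37 + 2·27 = 91
Stage 2: 37(ω_s−ω_c) = −91(ω_r−ω_c),  ω_r=0, ω_s=1
Stage 2: 37(1−ω_c) = −91(0−ω_c)  ⇒  128ω_c = 37  ⇒  ω_c = 37/128
  ⇒ ω_c²/ω_s² = 37/128
Coupling ω_s² = ω_r¹ ⇒ overall = 98/59 × 37/128 = 1813/3776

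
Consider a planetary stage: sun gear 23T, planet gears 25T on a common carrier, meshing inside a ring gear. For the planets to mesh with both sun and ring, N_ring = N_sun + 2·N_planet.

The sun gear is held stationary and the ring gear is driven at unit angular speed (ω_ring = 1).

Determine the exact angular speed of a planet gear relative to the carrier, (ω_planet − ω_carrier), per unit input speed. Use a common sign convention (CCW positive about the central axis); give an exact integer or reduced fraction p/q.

1679/2400

N_ring = 23 + 2·25 = 73
23(ω_s−ω_c) = −73(ω_r−ω_c),  ω_s=0, ω_r=1
23(0−ω_c) = −73(1−ω_c)  ⇒  96ω_c = 73  ⇒  ω_c = 73/96
sun–planet: 23·(0−73/96) = −25·(ω_p−ω_c)  ⇒  ω_p−ω_c = −(23/25)·(-73/96) = 1679/2400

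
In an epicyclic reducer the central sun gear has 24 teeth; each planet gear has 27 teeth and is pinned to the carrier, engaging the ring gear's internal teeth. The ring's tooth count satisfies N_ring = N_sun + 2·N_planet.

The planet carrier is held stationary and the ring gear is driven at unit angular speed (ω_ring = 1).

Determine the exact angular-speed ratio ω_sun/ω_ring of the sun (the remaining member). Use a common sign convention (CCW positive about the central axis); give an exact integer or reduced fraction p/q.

-13/4

N_ring = 24 + 2·27 = 78
24(ω_s−ω_c) = −78(ω_r−ω_c),  ω_c=0, ω_r=1
ω_s = 0 − (78/24)(1−0) = -13/4
ω_s/ω_r = -13/4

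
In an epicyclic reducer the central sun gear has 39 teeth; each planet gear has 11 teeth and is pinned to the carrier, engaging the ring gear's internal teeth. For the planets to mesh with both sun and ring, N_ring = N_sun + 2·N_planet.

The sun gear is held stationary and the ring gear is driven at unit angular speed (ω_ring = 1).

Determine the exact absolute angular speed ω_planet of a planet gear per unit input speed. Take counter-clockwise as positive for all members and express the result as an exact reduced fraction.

61/22

N_ring = 39 + 2·11 = 61
39(ω_s−ω_c) = −61(ω_r−ω_c),  ω_s=0, ω_r=1
39(0−ω_c) = −61(1−ω_c)  ⇒  100ω_c = 61  ⇒  ω_c = 61/100
sun–planet: 39·(0−61/100) = −11·(ω_p−ω_c)  ⇒  ω_p−ω_c = −(39/11)·(-61/100) = 2379/1100
ω_p = 61/100 + 2379/1100 = 61/22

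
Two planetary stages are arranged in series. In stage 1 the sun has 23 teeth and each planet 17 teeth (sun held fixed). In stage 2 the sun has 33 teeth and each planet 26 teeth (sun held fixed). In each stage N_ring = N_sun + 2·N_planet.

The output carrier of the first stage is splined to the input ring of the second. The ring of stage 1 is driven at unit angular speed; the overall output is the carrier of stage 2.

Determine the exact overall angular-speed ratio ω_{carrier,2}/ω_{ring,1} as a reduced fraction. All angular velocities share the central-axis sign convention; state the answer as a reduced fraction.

Stage 1: N_ring = 23 + 2·17 = 57
Stage 1: 23(ω_s−ω_c) = −57(ω_r−ω_c),  ω_s=0, ω_r=1
Stage 1: 23(0−ω_c) = −57(1−ω_c)  ⇒  80ω_c = 57  ⇒  ω_c = 57/80
  ⇒ ω_c¹/ω_r¹ = 57/80
Stage 2: N_ring = 33 + 2·26 = 85
Stage 2: 33(ω_s−ω_c) = −85(ω_r−ω_c),  ω_s=0, ω_r=1
Stage 2: 33(0−ω_c) = −85(1−ω_c)  ⇒  118ω_c = 85  ⇒  ω_c = 85/118
  ⇒ ω_c²/ω_r² = 85/118
Coupling ω_r² = ω_c¹ ⇒ overall = 57/80 × 85/118 = 969/1888

969/1888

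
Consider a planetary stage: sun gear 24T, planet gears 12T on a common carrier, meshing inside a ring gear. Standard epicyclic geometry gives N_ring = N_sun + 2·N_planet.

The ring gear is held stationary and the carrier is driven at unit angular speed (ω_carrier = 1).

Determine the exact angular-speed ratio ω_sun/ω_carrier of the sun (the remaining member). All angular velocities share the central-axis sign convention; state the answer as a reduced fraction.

3

N_ring = 24 + 2·12 = 48
24(ω_s−ω_c) = −48(ω_r−ω_c),  ω_r=0, ω_c=1
ω_s = 1 − (48/24)(0−1) = 3
ω_s/ω_c = 3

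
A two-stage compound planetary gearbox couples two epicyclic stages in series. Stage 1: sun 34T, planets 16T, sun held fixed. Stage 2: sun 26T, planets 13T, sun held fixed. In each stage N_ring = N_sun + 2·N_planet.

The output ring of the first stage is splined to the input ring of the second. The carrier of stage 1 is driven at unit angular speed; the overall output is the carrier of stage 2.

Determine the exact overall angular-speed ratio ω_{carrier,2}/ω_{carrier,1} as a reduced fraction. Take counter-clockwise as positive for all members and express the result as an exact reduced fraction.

100/99

Stage 1: N_ring = 34 + 2·16 = 66
Stage 1: 34(ω_s−ω_c) = −66(ω_r−ω_c),  ω_s=0, ω_c=1
Stage 1: ω_r = 1 − (34/66)(0−1) = 50/33
  ⇒ ω_r¹/ω_c¹ = 50/33
Stage 2: N_ring = 26 + 2·13 = 52
Stage 2: 26(ω_s−ω_c) = −52(ω_r−ω_c),  ω_s=0, ω_r=1
Stage 2: 26(0−ω_c) = −52(1−ω_c)  ⇒  78ω_c = 52  ⇒  ω_c = 2/3
  ⇒ ω_c²/ω_r² = 2/3
Coupling ω_r² = ω_r¹ ⇒ overall = 50/33 × 2/3 = 100/99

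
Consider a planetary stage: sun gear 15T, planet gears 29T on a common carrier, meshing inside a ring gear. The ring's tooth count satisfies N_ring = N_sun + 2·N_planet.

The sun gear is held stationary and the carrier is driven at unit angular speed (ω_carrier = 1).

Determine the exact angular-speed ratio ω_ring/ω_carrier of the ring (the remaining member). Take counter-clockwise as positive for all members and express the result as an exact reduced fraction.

N_ring = 15 + 2·29 = 73
15(ω_s−ω_c) = −73(ω_r−ω_c),  ω_s=0, ω_c=1
ω_r = 1 − (15/73)(0−1) = 88/73
ω_r/ω_c = 88/73

88/73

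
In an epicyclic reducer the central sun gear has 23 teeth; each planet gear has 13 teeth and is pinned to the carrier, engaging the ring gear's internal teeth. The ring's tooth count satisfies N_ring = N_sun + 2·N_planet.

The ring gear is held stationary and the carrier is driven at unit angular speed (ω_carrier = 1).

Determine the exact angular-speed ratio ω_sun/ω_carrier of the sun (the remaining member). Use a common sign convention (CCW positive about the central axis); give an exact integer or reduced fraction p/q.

72/23

N_ring = 23 + 2·13 = 49
23(ω_s−ω_c) = −49(ω_r−ω_c),  ω_r=0, ω_c=1
ω_s = 1 − (49/23)(0−1) = 72/23
ω_s/ω_c = 72/23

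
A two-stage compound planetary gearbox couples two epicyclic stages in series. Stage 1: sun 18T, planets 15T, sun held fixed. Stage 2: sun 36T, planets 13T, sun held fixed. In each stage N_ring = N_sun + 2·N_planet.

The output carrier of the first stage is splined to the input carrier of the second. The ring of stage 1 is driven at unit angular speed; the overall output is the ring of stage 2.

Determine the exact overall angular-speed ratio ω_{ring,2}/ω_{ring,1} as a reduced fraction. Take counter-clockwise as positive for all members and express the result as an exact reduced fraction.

Stage 1: N_ring = 18 + 2·15 = 48
Stage 1: 18(ω_s−ω_c) = −48(ω_r−ω_c),  ω_s=0, ω_r=1
Stage 1: 18(0−ω_c) = −48(1−ω_c)  ⇒  66ω_c = 48  ⇒  ω_c = 8/11
  ⇒ ω_c¹/ω_r¹ = 8/11
Stage 2: N_ring = 36 + 2·13 = 62
Stage 2: 36(ω_s−ω_c) = −62(ω_r−ω_c),  ω_s=0, ω_c=1
Stage 2: ω_r = 1 − (36/62)(0−1) = 49/31
  ⇒ ω_r²/ω_c² = 49/31
Coupling ω_c² = ω_c¹ ⇒ overall = 8/11 × 49/31 = 392/341

392/341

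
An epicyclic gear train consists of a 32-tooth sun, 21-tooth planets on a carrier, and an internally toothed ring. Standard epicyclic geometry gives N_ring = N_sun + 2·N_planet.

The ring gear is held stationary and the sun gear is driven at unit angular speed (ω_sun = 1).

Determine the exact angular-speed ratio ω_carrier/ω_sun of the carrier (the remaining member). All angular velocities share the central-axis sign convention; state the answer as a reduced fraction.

N_ring = 32 + 2·21 = 74
32(ω_s−ω_c) = −74(ω_r−ω_c),  ω_r=0, ω_s=1
32(1−ω_c) = −74(0−ω_c)  ⇒  106ω_c = 32  ⇒  ω_c = 16/53
ω_c/ω_s = 16/53

16/53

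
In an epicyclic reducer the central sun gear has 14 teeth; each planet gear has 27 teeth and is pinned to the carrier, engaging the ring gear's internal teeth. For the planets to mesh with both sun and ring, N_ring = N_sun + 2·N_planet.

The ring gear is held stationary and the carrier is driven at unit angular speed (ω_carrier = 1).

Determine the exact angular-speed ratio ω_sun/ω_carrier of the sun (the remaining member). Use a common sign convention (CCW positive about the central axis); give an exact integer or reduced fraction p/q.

41/7

N_ring = 14 + 2·27 = 68
14(ω_s−ω_c) = −68(ω_r−ω_c),  ω_r=0, ω_c=1
ω_s = 1 − (68/14)(0−1) = 41/7
ω_s/ω_c = 41/7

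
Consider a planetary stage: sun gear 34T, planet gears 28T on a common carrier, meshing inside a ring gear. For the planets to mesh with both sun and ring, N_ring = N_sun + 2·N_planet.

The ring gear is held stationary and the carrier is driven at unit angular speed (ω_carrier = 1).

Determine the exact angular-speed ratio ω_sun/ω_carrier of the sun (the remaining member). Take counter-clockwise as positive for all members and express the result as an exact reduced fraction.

N_ring = 34 + 2·28 = 90
34(ω_s−ω_c) = −90(ω_r−ω_c),  ω_r=0, ω_c=1
ω_s = 1 − (90/34)(0−1) = 62/17
ω_s/ω_c = 62/17

62/17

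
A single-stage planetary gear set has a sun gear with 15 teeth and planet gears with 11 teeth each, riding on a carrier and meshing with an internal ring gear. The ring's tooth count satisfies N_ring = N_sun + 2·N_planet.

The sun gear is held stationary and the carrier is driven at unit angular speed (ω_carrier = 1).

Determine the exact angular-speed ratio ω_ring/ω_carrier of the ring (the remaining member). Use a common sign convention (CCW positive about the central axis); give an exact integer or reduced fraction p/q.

N_ring = 15 + 2·11 = 37
15(ω_s−ω_c) = −37(ω_r−ω_c),  ω_s=0, ω_c=1
ω_r = 1 − (15/37)(0−1) = 52/37
ω_r/ω_c = 52/37

52/37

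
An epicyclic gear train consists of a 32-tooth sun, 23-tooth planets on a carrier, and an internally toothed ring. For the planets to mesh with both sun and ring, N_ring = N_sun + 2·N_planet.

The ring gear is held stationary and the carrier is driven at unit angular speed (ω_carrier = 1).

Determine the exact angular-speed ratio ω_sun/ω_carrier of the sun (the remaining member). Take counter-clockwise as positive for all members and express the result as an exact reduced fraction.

55/16

N_ring = 32 + 2·23 = 78
32(ω_s−ω_c) = −78(ω_r−ω_c),  ω_r=0, ω_c=1
ω_s = 1 − (78/32)(0−1) = 55/16
ω_s/ω_c = 55/16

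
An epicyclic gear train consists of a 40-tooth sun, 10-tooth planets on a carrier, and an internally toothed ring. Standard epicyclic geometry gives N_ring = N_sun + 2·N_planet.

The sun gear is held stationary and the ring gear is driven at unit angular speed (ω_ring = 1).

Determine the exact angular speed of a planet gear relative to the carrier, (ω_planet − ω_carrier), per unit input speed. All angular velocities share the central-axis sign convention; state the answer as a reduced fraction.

12/5

N_ring = 40 + 2·10 = 60
40(ω_s−ω_c) = −60(ω_r−ω_c),  ω_s=0, ω_r=1
40(0−ω_c) = −60(1−ω_c)  ⇒  100ω_c = 60  ⇒  ω_c = 3/5
sun–planet: 40·(0−3/5) = −10·(ω_p−ω_c)  ⇒  ω_p−ω_c = −(40/10)·(-3/5) = 12/5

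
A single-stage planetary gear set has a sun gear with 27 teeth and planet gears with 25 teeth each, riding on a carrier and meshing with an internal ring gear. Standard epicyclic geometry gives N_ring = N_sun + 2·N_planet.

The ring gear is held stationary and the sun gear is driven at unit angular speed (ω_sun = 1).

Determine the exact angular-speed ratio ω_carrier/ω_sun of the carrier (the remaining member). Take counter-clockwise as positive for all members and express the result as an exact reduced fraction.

N_ring = 27 + 2·25 = 77
27(ω_s−ω_c) = −77(ω_r−ω_c),  ω_r=0, ω_s=1
27(1−ω_c) = −77(0−ω_c)  ⇒  104ω_c = 27  ⇒  ω_c = 27/104
ω_c/ω_s = 27/104

27/104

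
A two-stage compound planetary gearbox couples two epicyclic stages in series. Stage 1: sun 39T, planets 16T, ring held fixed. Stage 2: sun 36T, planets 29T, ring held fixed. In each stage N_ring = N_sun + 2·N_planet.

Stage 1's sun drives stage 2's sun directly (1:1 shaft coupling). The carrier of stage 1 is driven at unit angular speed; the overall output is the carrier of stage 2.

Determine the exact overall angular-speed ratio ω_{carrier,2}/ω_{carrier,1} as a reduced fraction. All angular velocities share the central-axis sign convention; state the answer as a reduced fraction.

132/169

Stage 1: N_ring = 39 + 2·16 = 71
Stage 1: 39(ω_s−ω_c) = −71(ω_r−ω_c),  ω_r=0, ω_c=1
Stage 1: ω_s = 1 − (71/39)(0−1) = 110/39
  ⇒ ω_s¹/ω_c¹ = 110/39
Stage 2: N_ring = 36 + 2·29 = 94
Stage 2: 36(ω_s−ω_c) = −94(ω_r−ω_c),  ω_r=0, ω_s=1
Stage 2: 36(1−ω_c) = −94(0−ω_c)  ⇒  130ω_c = 36  ⇒  ω_c = 18/65
  ⇒ ω_c²/ω_s² = 18/65
Coupling ω_s² = ω_s¹ ⇒ overall = 110/39 × 18/65 = 132/169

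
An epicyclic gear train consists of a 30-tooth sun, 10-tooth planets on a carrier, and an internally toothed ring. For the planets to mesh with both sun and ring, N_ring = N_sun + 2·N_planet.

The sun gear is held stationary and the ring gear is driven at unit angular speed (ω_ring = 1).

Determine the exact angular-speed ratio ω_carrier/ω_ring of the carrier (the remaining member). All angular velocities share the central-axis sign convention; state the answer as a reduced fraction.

5/8

N_ring = 30 + 2·10 = 50
30(ω_s−ω_c) = −50(ω_r−ω_c),  ω_s=0, ω_r=1
30(0−ω_c) = −50(1−ω_c)  ⇒  80ω_c = 50  ⇒  ω_c = 5/8
ω_c/ω_r = 5/8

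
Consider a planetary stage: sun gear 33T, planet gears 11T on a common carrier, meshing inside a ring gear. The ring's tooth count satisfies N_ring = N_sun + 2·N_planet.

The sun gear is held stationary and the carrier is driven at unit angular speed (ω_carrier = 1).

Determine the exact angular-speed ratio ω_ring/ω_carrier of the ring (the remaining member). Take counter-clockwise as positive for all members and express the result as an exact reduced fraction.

N_ring = 33 + 2·11 = 55
33(ω_s−ω_c) = −55(ω_r−ω_c),  ω_s=0, ω_c=1
ω_r = 1 − (33/55)(0−1) = 8/5
ω_r/ω_c = 8/5

8/5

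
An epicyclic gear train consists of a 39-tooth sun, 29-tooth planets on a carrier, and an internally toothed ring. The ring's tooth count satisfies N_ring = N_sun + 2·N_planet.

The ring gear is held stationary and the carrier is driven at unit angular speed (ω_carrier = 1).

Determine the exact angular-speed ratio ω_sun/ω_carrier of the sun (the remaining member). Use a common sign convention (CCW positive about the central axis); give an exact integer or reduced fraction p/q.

136/39

N_ring = 39 + 2·29 = 97
39(ω_s−ω_c) = −97(ω_r−ω_c),  ω_r=0, ω_c=1
ω_s = 1 − (97/39)(0−1) = 136/39
ω_s/ω_c = 136/39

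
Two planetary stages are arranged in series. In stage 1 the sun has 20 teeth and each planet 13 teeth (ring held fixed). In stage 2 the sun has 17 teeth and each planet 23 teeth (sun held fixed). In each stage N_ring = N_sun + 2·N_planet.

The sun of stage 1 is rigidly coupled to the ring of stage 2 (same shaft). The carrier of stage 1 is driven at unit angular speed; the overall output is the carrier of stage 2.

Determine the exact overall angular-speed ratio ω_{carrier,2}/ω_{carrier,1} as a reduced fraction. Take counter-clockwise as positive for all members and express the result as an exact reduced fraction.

Stage 1: N_ring = 20 + 2·13 = 46
Stage 1: 20(ω_s−ω_c) = −46(ω_r−ω_c),  ω_r=0, ω_c=1
Stage 1: ω_s = 1 − (46/20)(0−1) = 33/10
  ⇒ ω_s¹/ω_c¹ = 33/10
Stage 2: N_ring = 17 + 2·23 = 63
Stage 2: 17(ω_s−ω_c) = −63(ω_r−ω_c),  ω_s=0, ω_r=1
Stage 2: 17(0−ω_c) = −63(1−ω_c)  ⇒  80ω_c = 63  ⇒  ω_c = 63/80
  ⇒ ω_c²/ω_r² = 63/80
Coupling ω_r² = ω_s¹ ⇒ overall = 33/10 × 63/80 = 2079/800

2079/800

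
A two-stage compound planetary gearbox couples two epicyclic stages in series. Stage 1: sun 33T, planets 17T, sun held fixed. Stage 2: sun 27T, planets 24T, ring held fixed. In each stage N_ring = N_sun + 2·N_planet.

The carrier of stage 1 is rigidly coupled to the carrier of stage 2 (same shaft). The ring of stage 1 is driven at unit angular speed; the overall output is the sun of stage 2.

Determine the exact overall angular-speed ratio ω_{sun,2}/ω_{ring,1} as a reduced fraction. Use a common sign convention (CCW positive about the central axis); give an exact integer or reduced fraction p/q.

Stage 1: N_ring = 33 + 2·17 = 67
Stage 1: 33(ω_s−ω_c) = −67(ω_r−ω_c),  ω_s=0, ω_r=1
Stage 1: 33(0−ω_c) = −67(1−ω_c)  ⇒  100ω_c = 67  ⇒  ω_c = 67/100
  ⇒ ω_c¹/ω_r¹ = 67/100
Stage 2: N_ring = 27 + 2·24 = 75
Stage 2: 27(ω_s−ω_c) = −75(ω_r−ω_c),  ω_r=0, ω_c=1
Stage 2: ω_s = 1 − (75/27)(0−1) = 34/9
  ⇒ ω_s²/ω_c² = 34/9
Coupling ω_c² = ω_c¹ ⇒ overall = 67/100 × 34/9 = 1139/450

1139/450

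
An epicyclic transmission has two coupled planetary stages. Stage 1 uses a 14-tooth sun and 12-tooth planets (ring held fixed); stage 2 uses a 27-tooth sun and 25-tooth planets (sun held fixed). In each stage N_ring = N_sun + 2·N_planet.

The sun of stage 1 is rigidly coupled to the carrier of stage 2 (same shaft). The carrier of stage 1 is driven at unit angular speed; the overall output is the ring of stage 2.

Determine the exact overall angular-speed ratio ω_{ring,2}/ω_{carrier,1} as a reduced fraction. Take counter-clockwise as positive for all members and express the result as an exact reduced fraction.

Stage 1: N_ring = 14 + 2·12 = 38
Stage 1: 14(ω_s−ω_c) = −38(ω_r−ω_c),  ω_r=0, ω_c=1
Stage 1: ω_s = 1 − (38/14)(0−1) = 26/7
  ⇒ ω_s¹/ω_c¹ = 26/7
Stage 2: N_ring = 27 + 2·25 = 77
Stage 2: 27(ω_s−ω_c) = −77(ω_r−ω_c),  ω_s=0, ω_c=1
Stage 2: ω_r = 1 − (27/77)(0−1) = 104/77
  ⇒ ω_r²/ω_c² = 104/77
Coupling ω_c² = ω_s¹ ⇒ overall = 26/7 × 104/77 = 2704/539

2704/539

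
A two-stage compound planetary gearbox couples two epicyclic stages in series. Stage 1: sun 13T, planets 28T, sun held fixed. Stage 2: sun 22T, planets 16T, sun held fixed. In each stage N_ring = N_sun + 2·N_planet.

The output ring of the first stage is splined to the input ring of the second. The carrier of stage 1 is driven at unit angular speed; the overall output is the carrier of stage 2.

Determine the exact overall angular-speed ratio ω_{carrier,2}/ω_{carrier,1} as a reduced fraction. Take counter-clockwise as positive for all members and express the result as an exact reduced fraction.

Stage 1: N_ring = 13 + 2·28 = 69
Stage 1: 13(ω_s−ω_c) = −69(ω_r−ω_c),  ω_s=0, ω_c=1
Stage 1: ω_r = 1 − (13/69)(0−1) = 82/69
  ⇒ ω_r¹/ω_c¹ = 82/69
Stage 2: N_ring = 22 + 2·16 = 54
Stage 2: 22(ω_s−ω_c) = −54(ω_r−ω_c),  ω_s=0, ω_r=1
Stage 2: 22(0−ω_c) = −54(1−ω_c)  ⇒  76ω_c = 54  ⇒  ω_c = 27/38
  ⇒ ω_c²/ω_r² = 27/38
Coupling ω_r² = ω_r¹ ⇒ overall = 82/69 × 27/38 = 369/437

369/437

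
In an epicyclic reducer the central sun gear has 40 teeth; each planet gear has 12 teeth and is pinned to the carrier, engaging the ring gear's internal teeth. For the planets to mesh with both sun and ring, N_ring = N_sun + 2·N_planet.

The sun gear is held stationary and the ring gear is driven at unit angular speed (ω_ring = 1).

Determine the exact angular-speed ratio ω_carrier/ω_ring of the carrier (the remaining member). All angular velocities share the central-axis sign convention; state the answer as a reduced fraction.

8/13

N_ring = 40 + 2·12 = 64
40(ω_s−ω_c) = −64(ω_r−ω_c),  ω_s=0, ω_r=1
40(0−ω_c) = −64(1−ω_c)  ⇒  104ω_c = 64  ⇒  ω_c = 8/13
ω_c/ω_r = 8/13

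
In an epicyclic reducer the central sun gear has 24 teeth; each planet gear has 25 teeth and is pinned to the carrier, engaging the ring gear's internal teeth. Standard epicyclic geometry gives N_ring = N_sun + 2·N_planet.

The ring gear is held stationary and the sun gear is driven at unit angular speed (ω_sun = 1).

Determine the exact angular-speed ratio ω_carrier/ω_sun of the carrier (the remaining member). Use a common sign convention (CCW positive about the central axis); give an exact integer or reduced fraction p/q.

12/49

N_ring = 24 + 2·25 = 74
24(ω_s−ω_c) = −74(ω_r−ω_c),  ω_r=0, ω_s=1
24(1−ω_c) = −74(0−ω_c)  ⇒  98ω_c = 24  ⇒  ω_c = 12/49
ω_c/ω_s = 12/49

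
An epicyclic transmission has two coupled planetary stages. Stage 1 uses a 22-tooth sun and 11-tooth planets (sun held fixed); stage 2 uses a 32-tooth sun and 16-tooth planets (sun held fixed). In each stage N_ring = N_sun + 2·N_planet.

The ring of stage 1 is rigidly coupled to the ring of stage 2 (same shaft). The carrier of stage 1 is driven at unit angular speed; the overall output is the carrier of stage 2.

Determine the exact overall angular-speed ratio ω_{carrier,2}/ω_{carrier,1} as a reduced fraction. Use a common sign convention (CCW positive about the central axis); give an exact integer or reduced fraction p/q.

Stage 1: N_ring = 22 + 2·11 = 44
Stage 1: 22(ω_s−ω_c) = −44(ω_r−ω_c),  ω_s=0, ω_c=1
Stage 1: ω_r = 1 − (22/44)(0−1) = 3/2
  ⇒ ω_r¹/ω_c¹ = 3/2
Stage 2: N_ring = 32 + 2·16 = 64
Stage 2: 32(ω_s−ω_c) = −64(ω_r−ω_c),  ω_s=0, ω_r=1
Stage 2: 32(0−ω_c) = −64(1−ω_c)  ⇒  96ω_c = 64  ⇒  ω_c = 2/3
  ⇒ ω_c²/ω_r² = 2/3
Coupling ω_r² = ω_r¹ ⇒ overall = 3/2 × 2/3 = 1

1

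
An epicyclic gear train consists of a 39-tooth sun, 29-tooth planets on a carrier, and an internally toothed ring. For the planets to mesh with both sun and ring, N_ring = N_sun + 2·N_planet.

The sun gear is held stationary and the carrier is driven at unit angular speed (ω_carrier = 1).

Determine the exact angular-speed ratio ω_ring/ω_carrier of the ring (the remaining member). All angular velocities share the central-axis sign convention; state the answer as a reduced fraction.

N_ring = 39 + 2·29 = 97
39(ω_s−ω_c) = −97(ω_r−ω_c),  ω_s=0, ω_c=1
ω_r = 1 − (39/97)(0−1) = 136/97
ω_r/ω_c = 136/97

136/97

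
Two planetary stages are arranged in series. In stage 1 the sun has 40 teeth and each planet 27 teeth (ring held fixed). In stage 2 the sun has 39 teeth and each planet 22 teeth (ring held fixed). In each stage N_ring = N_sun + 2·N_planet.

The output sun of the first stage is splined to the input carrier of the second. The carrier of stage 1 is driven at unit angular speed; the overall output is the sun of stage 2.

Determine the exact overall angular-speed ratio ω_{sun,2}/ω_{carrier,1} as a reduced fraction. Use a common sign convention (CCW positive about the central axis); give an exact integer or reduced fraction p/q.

Stage 1: N_ring = 40 + 2·27 = 94
Stage 1: 40(ω_s−ω_c) = −94(ω_r−ω_c),  ω_r=0, ω_c=1
Stage 1: ω_s = 1 − (94/40)(0−1) = 67/20
  ⇒ ω_s¹/ω_c¹ = 67/20
Stage 2: N_ring = 39 + 2·22 = 83
Stage 2: 39(ω_s−ω_c) = −83(ω_r−ω_c),  ω_r=0, ω_c=1
Stage 2: ω_s = 1 − (83/39)(0−1) = 122/39
  ⇒ ω_s²/ω_c² = 122/39
Coupling ω_c² = ω_s¹ ⇒ overall = 67/20 × 122/39 = 4087/390

4087/390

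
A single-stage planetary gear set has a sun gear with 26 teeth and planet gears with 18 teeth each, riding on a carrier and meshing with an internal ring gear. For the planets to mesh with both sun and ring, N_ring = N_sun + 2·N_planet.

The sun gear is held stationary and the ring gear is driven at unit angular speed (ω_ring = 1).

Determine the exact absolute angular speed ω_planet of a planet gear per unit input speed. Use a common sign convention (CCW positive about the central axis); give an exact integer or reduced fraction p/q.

N_ring = 26 + 2·18 = 62
26(ω_s−ω_c) = −62(ω_r−ω_c),  ω_s=0, ω_r=1
26(0−ω_c) = −62(1−ω_c)  ⇒  88ω_c = 62  ⇒  ω_c = 31/44
sun–planet: 26·(0−31/44) = −18·(ω_p−ω_c)  ⇒  ω_p−ω_c = −(26/18)·(-31/44) = 403/396
ω_p = 31/44 + 403/396 = 31/18

31/18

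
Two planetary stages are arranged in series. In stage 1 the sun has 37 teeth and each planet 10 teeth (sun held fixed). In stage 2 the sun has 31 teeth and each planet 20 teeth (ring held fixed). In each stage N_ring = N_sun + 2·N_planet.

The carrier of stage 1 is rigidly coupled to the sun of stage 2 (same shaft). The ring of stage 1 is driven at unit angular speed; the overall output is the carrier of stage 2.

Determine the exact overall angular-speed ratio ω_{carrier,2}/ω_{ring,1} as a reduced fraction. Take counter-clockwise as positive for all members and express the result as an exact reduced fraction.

589/3196

Stage 1: N_ring = 37 + 2·10 = 57
Stage 1: 37(ω_s−ω_c) = −57(ω_r−ω_c),  ω_s=0, ω_r=1
Stage 1: 37(0−ω_c) = −57(1−ω_c)  ⇒  94ω_c = 57  ⇒  ω_c = 57/94
  ⇒ ω_c¹/ω_r¹ = 57/94
Stage 2: N_ring = 31 + 2·20 = 71
Stage 2: 31(ω_s−ω_c) = −71(ω_r−ω_c),  ω_r=0, ω_s=1
Stage 2: 31(1−ω_c) = −71(0−ω_c)  ⇒  102ω_c = 31  ⇒  ω_c = 31/102
  ⇒ ω_c²/ω_s² = 31/102
Coupling ω_s² = ω_c¹ ⇒ overall = 57/94 × 31/102 = 589/3196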